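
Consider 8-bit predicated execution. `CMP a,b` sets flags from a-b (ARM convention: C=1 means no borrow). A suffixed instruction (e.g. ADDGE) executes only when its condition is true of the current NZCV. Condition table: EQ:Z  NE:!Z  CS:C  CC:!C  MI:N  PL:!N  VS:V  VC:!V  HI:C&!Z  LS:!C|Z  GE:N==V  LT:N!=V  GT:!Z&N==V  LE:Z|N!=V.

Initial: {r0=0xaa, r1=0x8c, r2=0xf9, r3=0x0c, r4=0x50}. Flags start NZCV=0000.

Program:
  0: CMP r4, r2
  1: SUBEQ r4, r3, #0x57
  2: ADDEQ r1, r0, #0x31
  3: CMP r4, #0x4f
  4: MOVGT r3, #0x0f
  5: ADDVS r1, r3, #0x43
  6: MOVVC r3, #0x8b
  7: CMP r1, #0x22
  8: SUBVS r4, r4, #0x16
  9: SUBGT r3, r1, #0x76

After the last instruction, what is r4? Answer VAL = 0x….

VAL = 0x3a

0: ✓ CMP  NZCV=0000
1: · SUBEQ
2: · ADDEQ
3: ✓ CMP  NZCV=0010
4: ✓ MOVGT  r3←0x0f
5: · ADDVS
6: ✓ MOVVC  r3←0x8b
7: ✓ CMP  NZCV=0011
8: ✓ SUBVS  r4←0x3a
9: · SUBGT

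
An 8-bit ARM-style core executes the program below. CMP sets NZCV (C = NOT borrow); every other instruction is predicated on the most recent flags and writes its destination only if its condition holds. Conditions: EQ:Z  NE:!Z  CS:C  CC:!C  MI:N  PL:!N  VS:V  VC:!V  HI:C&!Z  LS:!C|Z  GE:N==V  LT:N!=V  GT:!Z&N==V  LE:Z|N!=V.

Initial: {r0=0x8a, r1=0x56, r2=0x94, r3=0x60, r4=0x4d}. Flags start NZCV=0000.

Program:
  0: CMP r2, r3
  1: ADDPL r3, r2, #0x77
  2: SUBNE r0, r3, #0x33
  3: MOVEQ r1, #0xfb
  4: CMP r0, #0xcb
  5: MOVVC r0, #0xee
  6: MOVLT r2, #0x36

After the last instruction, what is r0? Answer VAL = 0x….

VAL = 0xee

0: ✓ CMP  NZCV=0011
1: ✓ ADDPL  r3←0x0b
2: ✓ SUBNE  r0←0xd8
3: · MOVEQ
4: ✓ CMP  NZCV=0010
5: ✓ MOVVC  r0←0xee
6: · MOVLT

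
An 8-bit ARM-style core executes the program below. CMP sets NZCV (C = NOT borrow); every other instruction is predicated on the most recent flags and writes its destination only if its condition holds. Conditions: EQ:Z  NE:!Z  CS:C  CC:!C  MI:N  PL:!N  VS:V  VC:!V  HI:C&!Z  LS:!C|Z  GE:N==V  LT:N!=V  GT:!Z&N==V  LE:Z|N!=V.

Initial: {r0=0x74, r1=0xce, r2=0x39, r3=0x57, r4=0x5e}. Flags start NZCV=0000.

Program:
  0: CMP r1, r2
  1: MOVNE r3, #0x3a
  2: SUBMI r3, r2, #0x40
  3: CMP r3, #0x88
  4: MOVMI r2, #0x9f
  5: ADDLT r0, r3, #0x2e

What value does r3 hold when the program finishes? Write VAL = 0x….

[0] flags=1010 → (cmp)
[1] flags=1010 NE?T → r3=0x3a
[2] flags=1010 MI?T → r3=0xf9
[3] flags=0010 → (cmp)
[4] flags=0010 MI?F → skip
[5] flags=0010 LT?F → skip

VAL = 0xf9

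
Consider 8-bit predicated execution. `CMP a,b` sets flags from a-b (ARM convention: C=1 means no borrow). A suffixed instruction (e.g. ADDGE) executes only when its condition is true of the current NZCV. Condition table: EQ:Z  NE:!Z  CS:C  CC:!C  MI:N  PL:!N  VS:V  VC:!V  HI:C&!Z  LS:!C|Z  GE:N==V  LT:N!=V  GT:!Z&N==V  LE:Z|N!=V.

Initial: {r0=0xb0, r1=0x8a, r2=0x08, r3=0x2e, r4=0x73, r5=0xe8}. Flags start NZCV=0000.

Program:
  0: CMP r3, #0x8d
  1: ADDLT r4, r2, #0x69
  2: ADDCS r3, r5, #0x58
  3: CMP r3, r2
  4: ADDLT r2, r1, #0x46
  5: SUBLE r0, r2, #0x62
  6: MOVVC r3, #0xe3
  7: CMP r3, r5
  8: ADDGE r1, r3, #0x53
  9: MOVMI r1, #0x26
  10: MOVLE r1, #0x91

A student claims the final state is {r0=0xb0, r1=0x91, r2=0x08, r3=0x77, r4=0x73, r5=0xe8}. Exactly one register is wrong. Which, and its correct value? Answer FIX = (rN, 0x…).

[0] flags=1001 → (cmp)
[1] flags=1001 LT?F → skip
[2] flags=1001 CS?F → skip
[3] flags=0010 → (cmp)
[4] flags=0010 LT?F → skip
[5] flags=0010 LE?F → skip
[6] flags=0010 VC?T → r3=0xe3
[7] flags=1000 → (cmp)
[8] flags=1000 GE?F → skip
[9] flags=1000 MI?T → r1=0x26
[10] flags=1000 LE?T → r1=0x91

FIX = (r3, 0xe3)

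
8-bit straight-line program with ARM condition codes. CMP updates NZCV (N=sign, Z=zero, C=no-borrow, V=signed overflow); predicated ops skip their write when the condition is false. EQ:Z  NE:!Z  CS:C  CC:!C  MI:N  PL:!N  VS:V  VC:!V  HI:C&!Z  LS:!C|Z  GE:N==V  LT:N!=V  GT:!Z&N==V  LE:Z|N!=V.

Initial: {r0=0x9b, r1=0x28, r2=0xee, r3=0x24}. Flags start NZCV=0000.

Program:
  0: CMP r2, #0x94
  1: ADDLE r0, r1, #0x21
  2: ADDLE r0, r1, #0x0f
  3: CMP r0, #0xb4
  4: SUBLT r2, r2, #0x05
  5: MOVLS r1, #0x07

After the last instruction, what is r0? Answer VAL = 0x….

[0] flags=0010 → (cmp)
[1] flags=0010 LE?F → skip
[2] flags=0010 LE?F → skip
[3] flags=1000 → (cmp)
[4] flags=1000 LT?T → r2=0xe9
[5] flags=1000 LS?T → r1=0x07

VAL = 0x9b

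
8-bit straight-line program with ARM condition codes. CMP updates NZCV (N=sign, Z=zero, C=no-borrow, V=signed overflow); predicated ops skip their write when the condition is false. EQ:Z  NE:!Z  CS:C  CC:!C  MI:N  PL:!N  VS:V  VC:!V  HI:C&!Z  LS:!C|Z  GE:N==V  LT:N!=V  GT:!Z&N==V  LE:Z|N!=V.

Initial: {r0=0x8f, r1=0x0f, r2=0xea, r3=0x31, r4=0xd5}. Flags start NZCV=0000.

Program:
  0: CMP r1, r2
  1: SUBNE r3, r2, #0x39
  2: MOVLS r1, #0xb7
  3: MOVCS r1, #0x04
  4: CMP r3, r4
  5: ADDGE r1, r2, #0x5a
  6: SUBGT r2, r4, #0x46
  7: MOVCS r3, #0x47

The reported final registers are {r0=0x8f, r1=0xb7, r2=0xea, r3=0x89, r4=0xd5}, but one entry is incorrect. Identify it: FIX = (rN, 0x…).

[0] flags=0000 → (cmp)
[1] flags=0000 NE?T → r3=0xb1
[2] flags=0000 LS?T → r1=0xb7
[3] flags=0000 CS?F → skip
[4] flags=1000 → (cmp)
[5] flags=1000 GE?F → skip
[6] flags=1000 GT?F → skip
[7] flags=1000 CS?F → skip

FIX = (r3, 0xb1)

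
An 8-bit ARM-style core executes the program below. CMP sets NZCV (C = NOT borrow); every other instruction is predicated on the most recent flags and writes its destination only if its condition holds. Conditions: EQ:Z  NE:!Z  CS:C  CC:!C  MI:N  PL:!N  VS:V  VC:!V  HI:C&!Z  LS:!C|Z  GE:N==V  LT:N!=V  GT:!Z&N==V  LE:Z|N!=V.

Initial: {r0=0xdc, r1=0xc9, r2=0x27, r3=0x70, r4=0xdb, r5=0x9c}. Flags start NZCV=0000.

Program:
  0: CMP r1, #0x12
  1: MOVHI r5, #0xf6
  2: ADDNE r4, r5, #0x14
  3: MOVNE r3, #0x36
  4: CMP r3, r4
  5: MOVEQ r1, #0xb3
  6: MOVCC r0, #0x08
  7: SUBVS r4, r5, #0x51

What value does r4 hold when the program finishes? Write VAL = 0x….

VAL = 0x0a

0: ✓ CMP  NZCV=1010
1: ✓ MOVHI  r5←0xf6
2: ✓ ADDNE  r4←0x0a
3: ✓ MOVNE  r3←0x36
4: ✓ CMP  NZCV=0010
5: · MOVEQ
6: · MOVCC
7: · SUBVS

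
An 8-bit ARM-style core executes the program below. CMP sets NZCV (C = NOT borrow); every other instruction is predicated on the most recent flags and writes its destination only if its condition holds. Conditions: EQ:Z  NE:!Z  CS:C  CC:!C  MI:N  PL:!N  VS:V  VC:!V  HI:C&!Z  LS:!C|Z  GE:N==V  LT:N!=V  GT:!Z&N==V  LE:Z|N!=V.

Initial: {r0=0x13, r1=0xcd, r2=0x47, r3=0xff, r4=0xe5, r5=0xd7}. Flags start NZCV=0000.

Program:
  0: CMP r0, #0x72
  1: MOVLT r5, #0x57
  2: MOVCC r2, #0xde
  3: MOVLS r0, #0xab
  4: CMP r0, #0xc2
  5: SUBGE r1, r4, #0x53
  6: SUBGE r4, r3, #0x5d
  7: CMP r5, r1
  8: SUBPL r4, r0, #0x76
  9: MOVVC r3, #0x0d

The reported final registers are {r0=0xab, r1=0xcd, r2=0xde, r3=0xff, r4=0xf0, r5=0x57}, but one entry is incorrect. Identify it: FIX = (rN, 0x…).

0: ✓ CMP  NZCV=1000
1: ✓ MOVLT  r5←0x57
2: ✓ MOVCC  r2←0xde
3: ✓ MOVLS  r0←0xab
4: ✓ CMP  NZCV=1000
5: · SUBGE
6: · SUBGE
7: ✓ CMP  NZCV=1001
8: · SUBPL
9: · MOVVC

FIX = (r4, 0xe5)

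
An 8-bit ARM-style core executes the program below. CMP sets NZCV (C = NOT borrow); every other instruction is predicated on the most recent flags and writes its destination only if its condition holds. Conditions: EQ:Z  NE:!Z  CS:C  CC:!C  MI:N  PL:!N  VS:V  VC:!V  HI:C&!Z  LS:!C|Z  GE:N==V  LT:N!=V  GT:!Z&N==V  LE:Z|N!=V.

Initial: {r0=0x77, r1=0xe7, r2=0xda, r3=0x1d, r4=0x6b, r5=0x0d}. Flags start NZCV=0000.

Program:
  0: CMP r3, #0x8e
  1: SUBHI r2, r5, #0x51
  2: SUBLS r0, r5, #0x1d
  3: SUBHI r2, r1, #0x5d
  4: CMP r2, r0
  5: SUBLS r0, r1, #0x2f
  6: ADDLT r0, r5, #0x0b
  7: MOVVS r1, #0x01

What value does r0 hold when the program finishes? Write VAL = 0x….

0: ✓ CMP  NZCV=1001
1: · SUBHI
2: ✓ SUBLS  r0←0xf0
3: · SUBHI
4: ✓ CMP  NZCV=1000
5: ✓ SUBLS  r0←0xb8
6: ✓ ADDLT  r0←0x18
7: · MOVVS

VAL = 0x18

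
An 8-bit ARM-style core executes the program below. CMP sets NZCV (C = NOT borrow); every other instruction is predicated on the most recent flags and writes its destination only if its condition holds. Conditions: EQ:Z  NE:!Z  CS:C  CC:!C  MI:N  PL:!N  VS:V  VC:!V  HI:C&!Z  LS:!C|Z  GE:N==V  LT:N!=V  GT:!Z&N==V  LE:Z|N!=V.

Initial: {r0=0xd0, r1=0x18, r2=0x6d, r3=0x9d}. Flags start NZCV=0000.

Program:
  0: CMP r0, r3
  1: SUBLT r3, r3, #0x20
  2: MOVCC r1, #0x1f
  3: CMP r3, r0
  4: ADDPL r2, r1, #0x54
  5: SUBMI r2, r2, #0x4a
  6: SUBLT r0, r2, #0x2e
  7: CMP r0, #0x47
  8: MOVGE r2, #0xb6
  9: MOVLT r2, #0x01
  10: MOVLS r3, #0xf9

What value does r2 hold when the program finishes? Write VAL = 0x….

VAL = 0x01

[0] flags=0010 → (cmp)
[1] flags=0010 LT?F → skip
[2] flags=0010 CC?F → skip
[3] flags=1000 → (cmp)
[4] flags=1000 PL?F → skip
[5] flags=1000 MI?T → r2=0x23
[6] flags=1000 LT?T → r0=0xf5
[7] flags=1010 → (cmp)
[8] flags=1010 GE?F → skip
[9] flags=1010 LT?T → r2=0x01
[10] flags=1010 LS?F → skip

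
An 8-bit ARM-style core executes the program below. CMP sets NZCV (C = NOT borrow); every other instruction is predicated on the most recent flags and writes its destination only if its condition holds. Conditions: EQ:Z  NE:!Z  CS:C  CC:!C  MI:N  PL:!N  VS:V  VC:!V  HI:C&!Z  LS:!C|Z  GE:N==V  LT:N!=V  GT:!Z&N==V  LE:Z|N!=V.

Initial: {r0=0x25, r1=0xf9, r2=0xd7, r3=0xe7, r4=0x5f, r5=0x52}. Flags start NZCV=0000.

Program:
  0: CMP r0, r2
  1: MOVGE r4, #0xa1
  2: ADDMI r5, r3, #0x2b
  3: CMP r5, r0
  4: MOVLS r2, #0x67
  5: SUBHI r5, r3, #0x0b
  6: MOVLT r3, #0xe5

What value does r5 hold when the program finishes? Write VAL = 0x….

0: ✓ CMP  NZCV=0000
1: ✓ MOVGE  r4←0xa1
2: · ADDMI
3: ✓ CMP  NZCV=0010
4: · MOVLS
5: ✓ SUBHI  r5←0xdc
6: · MOVLT

VAL = 0xdc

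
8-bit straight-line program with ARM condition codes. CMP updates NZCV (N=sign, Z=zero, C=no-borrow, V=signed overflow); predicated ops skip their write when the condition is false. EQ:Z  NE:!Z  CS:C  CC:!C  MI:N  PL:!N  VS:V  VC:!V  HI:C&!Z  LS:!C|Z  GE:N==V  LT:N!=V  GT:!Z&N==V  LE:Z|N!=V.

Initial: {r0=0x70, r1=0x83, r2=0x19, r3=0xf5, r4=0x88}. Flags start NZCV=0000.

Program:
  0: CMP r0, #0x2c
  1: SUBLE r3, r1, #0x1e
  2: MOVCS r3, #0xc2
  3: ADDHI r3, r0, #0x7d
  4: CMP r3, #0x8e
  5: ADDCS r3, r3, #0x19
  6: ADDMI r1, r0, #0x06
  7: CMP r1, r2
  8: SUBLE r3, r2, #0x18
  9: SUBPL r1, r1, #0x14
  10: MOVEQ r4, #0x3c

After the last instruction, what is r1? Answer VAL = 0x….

VAL = 0x6f

0: ✓ CMP  NZCV=0010
1: · SUBLE
2: ✓ MOVCS  r3←0xc2
3: ✓ ADDHI  r3←0xed
4: ✓ CMP  NZCV=0010
5: ✓ ADDCS  r3←0x06
6: · ADDMI
7: ✓ CMP  NZCV=0011
8: ✓ SUBLE  r3←0x01
9: ✓ SUBPL  r1←0x6f
10: · MOVEQ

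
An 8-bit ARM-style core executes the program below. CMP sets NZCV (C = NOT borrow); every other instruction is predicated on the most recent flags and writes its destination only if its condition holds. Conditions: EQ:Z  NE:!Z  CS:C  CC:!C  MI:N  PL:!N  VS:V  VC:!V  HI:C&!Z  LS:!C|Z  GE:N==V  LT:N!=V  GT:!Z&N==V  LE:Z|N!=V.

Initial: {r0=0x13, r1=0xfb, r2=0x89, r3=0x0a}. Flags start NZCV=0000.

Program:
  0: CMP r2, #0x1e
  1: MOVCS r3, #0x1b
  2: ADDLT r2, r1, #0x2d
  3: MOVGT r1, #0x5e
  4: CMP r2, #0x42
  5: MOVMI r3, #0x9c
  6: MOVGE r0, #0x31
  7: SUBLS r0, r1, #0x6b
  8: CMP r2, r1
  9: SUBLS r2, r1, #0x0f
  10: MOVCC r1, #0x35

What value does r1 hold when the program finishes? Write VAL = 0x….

[0] flags=0011 → (cmp)
[1] flags=0011 CS?T → r3=0x1b
[2] flags=0011 LT?T → r2=0x28
[3] flags=0011 GT?F → skip
[4] flags=1000 → (cmp)
[5] flags=1000 MI?T → r3=0x9c
[6] flags=1000 GE?F → skip
[7] flags=1000 LS?T → r0=0x90
[8] flags=0000 → (cmp)
[9] flags=0000 LS?T → r2=0xec
[10] flags=0000 CC?T → r1=0x35

VAL = 0x35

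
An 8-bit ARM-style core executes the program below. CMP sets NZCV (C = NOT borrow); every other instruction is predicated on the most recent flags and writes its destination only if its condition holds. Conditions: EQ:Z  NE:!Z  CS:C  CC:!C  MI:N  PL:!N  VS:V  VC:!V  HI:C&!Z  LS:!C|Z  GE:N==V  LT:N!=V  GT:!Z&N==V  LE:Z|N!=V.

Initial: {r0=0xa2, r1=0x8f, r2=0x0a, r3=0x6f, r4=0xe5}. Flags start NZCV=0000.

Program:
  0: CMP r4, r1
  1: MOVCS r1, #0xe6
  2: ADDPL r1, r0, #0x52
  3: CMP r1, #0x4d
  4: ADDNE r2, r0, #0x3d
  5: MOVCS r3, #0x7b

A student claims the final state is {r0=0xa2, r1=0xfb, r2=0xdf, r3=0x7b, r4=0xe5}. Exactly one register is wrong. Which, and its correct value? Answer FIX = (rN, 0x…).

FIX = (r1, 0xf4)

[0] flags=0010 → (cmp)
[1] flags=0010 CS?T → r1=0xe6
[2] flags=0010 PL?T → r1=0xf4
[3] flags=1010 → (cmp)
[4] flags=1010 NE?T → r2=0xdf
[5] flags=1010 CS?T → r3=0x7b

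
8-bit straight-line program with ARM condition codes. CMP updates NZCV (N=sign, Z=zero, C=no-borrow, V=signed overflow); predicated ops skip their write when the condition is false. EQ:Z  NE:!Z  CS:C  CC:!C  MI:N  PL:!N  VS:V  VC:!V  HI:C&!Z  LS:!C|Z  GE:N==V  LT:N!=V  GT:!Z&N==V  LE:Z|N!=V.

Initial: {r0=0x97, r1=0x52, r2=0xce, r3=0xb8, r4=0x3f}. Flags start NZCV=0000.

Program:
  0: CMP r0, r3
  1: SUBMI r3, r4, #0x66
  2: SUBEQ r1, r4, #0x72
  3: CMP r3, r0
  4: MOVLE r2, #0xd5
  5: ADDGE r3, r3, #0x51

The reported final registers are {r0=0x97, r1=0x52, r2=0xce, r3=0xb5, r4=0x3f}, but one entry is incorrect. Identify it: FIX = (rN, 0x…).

0: ✓ CMP  NZCV=1000
1: ✓ SUBMI  r3←0xd9
2: · SUBEQ
3: ✓ CMP  NZCV=0010
4: · MOVLE
5: ✓ ADDGE  r3←0x2a

FIX = (r3, 0x2a)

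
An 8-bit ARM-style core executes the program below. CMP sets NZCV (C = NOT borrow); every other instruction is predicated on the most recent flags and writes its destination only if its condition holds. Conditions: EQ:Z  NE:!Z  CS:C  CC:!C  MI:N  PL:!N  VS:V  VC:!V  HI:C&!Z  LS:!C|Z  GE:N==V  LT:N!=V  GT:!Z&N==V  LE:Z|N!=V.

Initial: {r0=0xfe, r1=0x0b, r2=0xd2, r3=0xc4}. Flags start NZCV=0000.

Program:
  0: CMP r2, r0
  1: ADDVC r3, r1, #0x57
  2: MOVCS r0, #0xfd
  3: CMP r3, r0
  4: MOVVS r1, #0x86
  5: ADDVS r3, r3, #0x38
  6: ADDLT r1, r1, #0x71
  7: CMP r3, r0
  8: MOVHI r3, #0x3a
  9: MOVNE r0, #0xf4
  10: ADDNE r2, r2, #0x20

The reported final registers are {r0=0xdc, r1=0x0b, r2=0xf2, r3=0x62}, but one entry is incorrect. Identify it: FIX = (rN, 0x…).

FIX = (r0, 0xf4)

[0] flags=1000 → (cmp)
[1] flags=1000 VC?T → r3=0x62
[2] flags=1000 CS?F → skip
[3] flags=0000 → (cmp)
[4] flags=0000 VS?F → skip
[5] flags=0000 VS?F → skip
[6] flags=0000 LT?F → skip
[7] flags=0000 → (cmp)
[8] flags=0000 HI?F → skip
[9] flags=0000 NE?T → r0=0xf4
[10] flags=0000 NE?T → r2=0xf2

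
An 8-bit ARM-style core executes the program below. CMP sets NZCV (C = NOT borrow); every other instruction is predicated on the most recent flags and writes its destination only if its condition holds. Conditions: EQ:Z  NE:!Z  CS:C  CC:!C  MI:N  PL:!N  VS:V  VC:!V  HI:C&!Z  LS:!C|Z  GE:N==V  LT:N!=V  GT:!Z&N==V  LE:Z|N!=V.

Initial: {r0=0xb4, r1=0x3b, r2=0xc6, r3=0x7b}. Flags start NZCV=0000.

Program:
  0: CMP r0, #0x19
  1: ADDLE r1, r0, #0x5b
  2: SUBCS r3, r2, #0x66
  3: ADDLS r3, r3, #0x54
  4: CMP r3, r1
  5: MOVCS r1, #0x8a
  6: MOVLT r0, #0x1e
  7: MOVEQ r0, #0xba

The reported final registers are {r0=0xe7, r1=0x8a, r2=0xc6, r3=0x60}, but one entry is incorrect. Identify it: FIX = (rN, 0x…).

0: ✓ CMP  NZCV=1010
1: ✓ ADDLE  r1←0x0f
2: ✓ SUBCS  r3←0x60
3: · ADDLS
4: ✓ CMP  NZCV=0010
5: ✓ MOVCS  r1←0x8a
6: · MOVLT
7: · MOVEQ

FIX = (r0, 0xb4)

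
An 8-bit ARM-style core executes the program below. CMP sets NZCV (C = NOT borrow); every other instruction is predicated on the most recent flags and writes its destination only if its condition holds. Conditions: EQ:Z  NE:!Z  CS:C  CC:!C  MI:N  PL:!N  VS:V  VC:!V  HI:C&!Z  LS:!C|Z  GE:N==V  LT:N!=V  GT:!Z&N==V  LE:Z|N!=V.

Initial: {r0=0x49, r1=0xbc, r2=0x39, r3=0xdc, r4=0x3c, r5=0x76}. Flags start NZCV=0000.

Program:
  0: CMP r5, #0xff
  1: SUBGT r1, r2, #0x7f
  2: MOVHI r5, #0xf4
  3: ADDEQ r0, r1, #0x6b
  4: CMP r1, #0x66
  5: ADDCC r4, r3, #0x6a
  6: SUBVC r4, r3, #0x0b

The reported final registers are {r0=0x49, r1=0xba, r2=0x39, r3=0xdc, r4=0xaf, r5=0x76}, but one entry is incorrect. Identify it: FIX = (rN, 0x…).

FIX = (r4, 0x3c)

[0] flags=0000 → (cmp)
[1] flags=0000 GT?T → r1=0xba
[2] flags=0000 HI?F → skip
[3] flags=0000 EQ?F → skip
[4] flags=0011 → (cmp)
[5] flags=0011 CC?F → skip
[6] flags=0011 VC?F → skip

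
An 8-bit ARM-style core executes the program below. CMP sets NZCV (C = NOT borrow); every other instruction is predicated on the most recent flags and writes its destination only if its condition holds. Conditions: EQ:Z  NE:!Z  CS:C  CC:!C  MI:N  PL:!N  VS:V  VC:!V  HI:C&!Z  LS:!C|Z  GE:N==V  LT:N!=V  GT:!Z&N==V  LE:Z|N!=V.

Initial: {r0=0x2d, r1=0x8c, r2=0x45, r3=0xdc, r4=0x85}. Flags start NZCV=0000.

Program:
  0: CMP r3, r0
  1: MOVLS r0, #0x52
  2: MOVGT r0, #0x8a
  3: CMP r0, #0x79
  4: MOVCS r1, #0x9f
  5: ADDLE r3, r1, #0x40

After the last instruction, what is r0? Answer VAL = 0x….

0: ✓ CMP  NZCV=1010
1: · MOVLS
2: · MOVGT
3: ✓ CMP  NZCV=1000
4: · MOVCS
5: ✓ ADDLE  r3←0xcc

VAL = 0x2d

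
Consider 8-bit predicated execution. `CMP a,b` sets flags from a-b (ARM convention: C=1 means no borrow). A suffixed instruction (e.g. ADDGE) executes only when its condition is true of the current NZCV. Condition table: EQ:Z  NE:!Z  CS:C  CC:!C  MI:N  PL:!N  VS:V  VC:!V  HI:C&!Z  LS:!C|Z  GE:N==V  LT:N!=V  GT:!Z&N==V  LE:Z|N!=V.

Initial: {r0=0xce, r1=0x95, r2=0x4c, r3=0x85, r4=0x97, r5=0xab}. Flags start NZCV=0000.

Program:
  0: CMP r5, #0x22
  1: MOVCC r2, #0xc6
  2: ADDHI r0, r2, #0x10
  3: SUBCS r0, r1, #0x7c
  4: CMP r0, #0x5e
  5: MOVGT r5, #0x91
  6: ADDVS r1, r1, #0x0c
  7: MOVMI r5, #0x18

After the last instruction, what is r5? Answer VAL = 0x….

VAL = 0x18

[0] flags=1010 → (cmp)
[1] flags=1010 CC?F → skip
[2] flags=1010 HI?T → r0=0x5c
[3] flags=1010 CS?T → r0=0x19
[4] flags=1000 → (cmp)
[5] flags=1000 GT?F → skip
[6] flags=1000 VS?F → skip
[7] flags=1000 MI?T → r5=0x18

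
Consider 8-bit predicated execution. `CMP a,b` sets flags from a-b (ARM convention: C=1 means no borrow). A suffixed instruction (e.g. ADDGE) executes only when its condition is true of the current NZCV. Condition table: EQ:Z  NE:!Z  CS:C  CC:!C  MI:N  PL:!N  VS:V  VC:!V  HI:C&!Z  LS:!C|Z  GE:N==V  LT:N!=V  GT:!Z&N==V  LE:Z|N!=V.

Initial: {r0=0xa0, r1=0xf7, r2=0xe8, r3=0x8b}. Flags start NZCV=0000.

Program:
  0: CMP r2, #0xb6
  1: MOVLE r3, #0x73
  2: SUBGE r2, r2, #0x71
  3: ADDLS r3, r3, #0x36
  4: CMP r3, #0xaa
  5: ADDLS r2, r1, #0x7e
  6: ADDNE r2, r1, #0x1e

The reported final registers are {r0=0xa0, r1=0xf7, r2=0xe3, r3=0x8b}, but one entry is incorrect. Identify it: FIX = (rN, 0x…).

0: ✓ CMP  NZCV=0010
1: · MOVLE
2: ✓ SUBGE  r2←0x77
3: · ADDLS
4: ✓ CMP  NZCV=1000
5: ✓ ADDLS  r2←0x75
6: ✓ ADDNE  r2←0x15

FIX = (r2, 0x15)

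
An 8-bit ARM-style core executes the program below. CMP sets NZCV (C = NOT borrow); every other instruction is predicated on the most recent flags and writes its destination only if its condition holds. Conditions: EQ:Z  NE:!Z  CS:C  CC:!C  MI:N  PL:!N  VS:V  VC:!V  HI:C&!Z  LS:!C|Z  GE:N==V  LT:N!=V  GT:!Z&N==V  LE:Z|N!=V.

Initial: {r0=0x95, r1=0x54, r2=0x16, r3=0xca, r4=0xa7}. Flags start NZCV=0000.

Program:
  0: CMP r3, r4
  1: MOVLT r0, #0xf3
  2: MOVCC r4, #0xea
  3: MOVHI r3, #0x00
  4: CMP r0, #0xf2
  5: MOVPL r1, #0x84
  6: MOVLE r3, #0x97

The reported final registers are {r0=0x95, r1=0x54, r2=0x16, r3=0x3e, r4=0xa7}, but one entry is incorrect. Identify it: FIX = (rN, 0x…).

FIX = (r3, 0x97)

0: ✓ CMP  NZCV=0010
1: · MOVLT
2: · MOVCC
3: ✓ MOVHI  r3←0x00
4: ✓ CMP  NZCV=1000
5: · MOVPL
6: ✓ MOVLE  r3←0x97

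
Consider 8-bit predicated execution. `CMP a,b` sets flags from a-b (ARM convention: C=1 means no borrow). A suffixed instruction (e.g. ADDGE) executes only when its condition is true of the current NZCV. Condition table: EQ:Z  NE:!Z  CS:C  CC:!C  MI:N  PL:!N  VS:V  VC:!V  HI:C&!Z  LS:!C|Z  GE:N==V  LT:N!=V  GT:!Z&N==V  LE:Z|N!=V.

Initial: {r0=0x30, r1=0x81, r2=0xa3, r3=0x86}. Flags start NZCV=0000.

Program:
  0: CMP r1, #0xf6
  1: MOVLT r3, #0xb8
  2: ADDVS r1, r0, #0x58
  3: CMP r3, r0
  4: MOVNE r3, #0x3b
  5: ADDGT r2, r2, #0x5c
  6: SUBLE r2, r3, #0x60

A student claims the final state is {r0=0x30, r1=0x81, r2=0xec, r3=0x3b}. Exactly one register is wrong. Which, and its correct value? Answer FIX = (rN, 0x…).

FIX = (r2, 0xdb)

0: ✓ CMP  NZCV=1000
1: ✓ MOVLT  r3←0xb8
2: · ADDVS
3: ✓ CMP  NZCV=1010
4: ✓ MOVNE  r3←0x3b
5: · ADDGT
6: ✓ SUBLE  r2←0xdb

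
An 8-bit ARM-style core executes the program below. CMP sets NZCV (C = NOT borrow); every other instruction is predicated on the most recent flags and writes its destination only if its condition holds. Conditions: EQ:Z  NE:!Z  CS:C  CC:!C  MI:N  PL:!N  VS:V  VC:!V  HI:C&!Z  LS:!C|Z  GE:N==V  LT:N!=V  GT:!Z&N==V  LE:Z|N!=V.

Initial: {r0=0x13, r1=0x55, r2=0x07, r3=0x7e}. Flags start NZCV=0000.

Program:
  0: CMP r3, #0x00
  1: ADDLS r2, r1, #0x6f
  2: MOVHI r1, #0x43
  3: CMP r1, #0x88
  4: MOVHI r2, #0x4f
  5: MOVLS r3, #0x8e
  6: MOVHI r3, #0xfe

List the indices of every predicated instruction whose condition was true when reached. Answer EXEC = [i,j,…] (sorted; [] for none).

[0] flags=0010 → (cmp)
[1] flags=0010 LS?F → skip
[2] flags=0010 HI?T → r1=0x43
[3] flags=1001 → (cmp)
[4] flags=1001 HI?F → skip
[5] flags=1001 LS?T → r3=0x8e
[6] flags=1001 HI?F → skip

EXEC = [2,5]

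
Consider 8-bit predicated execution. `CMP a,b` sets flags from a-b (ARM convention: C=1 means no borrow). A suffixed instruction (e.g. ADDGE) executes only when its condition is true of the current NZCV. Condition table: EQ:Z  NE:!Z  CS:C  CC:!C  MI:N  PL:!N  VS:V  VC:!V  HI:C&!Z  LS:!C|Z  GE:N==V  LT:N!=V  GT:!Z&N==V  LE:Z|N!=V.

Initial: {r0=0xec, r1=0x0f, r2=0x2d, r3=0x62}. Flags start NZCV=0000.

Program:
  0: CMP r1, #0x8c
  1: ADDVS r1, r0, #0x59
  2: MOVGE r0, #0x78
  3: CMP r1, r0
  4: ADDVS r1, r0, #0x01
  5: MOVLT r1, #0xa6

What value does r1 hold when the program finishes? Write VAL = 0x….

[0] flags=1001 → (cmp)
[1] flags=1001 VS?T → r1=0x45
[2] flags=1001 GE?T → r0=0x78
[3] flags=1000 → (cmp)
[4] flags=1000 VS?F → skip
[5] flags=1000 LT?T → r1=0xa6

VAL = 0xa6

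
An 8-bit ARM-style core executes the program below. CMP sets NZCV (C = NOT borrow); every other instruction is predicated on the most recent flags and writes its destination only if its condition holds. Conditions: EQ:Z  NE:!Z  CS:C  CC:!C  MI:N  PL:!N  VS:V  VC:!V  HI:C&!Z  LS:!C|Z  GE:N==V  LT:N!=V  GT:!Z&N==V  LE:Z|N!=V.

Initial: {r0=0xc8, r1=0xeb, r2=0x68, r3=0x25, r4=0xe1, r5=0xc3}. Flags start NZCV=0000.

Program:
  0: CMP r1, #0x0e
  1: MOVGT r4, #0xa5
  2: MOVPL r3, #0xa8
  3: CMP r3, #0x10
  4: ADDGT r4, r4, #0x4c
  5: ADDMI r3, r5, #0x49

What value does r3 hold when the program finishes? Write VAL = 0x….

0: ✓ CMP  NZCV=1010
1: · MOVGT
2: · MOVPL
3: ✓ CMP  NZCV=0010
4: ✓ ADDGT  r4←0x2d
5: · ADDMI

VAL = 0x25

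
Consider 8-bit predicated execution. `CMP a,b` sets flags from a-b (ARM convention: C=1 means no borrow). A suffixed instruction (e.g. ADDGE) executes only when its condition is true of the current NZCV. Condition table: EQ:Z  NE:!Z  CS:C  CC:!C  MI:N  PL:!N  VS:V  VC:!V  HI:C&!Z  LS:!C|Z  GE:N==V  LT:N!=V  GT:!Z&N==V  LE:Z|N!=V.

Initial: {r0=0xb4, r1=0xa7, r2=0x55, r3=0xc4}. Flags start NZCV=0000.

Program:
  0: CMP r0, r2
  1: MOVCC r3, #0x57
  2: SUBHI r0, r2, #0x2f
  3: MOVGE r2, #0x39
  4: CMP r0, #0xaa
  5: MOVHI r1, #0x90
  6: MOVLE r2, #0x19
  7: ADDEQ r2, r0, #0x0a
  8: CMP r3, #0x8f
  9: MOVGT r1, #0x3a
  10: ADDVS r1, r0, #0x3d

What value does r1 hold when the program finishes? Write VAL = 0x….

VAL = 0x3a

0: ✓ CMP  NZCV=0011
1: · MOVCC
2: ✓ SUBHI  r0←0x26
3: · MOVGE
4: ✓ CMP  NZCV=0000
5: · MOVHI
6: · MOVLE
7: · ADDEQ
8: ✓ CMP  NZCV=0010
9: ✓ MOVGT  r1←0x3a
10: · ADDVS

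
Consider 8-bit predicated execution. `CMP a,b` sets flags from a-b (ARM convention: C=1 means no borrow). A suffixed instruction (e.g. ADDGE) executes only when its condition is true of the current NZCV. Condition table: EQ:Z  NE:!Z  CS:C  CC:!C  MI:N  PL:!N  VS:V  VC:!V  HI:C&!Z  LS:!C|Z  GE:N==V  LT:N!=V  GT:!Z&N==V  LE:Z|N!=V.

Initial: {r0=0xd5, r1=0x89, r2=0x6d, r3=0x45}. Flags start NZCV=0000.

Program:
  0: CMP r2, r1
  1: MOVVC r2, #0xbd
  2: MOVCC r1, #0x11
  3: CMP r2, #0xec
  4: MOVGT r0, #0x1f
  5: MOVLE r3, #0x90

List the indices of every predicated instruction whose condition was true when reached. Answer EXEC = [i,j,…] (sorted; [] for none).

[0] flags=1001 → (cmp)
[1] flags=1001 VC?F → skip
[2] flags=1001 CC?T → r1=0x11
[3] flags=1001 → (cmp)
[4] flags=1001 GT?T → r0=0x1f
[5] flags=1001 LE?F → skip

EXEC = [2,4]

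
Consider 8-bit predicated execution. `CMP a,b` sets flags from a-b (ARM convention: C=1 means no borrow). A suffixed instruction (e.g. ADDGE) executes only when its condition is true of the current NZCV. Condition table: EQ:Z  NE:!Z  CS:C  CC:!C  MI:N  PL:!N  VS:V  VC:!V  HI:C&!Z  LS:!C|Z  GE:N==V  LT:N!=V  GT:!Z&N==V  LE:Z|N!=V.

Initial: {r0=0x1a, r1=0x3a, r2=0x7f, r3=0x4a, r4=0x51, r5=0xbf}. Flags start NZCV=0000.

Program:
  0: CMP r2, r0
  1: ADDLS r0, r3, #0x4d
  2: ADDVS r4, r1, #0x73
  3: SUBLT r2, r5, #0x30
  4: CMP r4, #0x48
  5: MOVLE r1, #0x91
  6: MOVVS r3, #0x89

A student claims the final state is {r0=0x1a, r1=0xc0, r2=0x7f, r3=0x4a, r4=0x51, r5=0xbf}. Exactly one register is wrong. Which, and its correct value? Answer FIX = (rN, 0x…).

FIX = (r1, 0x3a)

[0] flags=0010 → (cmp)
[1] flags=0010 LS?F → skip
[2] flags=0010 VS?F → skip
[3] flags=0010 LT?F → skip
[4] flags=0010 → (cmp)
[5] flags=0010 LE?F → skip
[6] flags=0010 VS?F → skip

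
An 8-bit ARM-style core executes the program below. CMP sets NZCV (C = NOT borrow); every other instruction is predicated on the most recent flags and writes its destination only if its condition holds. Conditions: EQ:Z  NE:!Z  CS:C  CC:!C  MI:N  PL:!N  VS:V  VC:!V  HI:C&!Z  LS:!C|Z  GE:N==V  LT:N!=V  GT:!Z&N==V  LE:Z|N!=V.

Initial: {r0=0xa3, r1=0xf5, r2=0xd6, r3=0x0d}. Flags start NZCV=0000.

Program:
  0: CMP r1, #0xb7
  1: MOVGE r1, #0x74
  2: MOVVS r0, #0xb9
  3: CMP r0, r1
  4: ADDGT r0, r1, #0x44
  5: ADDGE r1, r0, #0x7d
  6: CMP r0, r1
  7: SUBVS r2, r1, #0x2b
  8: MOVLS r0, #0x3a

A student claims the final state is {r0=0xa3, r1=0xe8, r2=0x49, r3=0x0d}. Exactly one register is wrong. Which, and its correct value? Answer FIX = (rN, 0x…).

FIX = (r1, 0x74)

0: ✓ CMP  NZCV=0010
1: ✓ MOVGE  r1←0x74
2: · MOVVS
3: ✓ CMP  NZCV=0011
4: · ADDGT
5: · ADDGE
6: ✓ CMP  NZCV=0011
7: ✓ SUBVS  r2←0x49
8: · MOVLS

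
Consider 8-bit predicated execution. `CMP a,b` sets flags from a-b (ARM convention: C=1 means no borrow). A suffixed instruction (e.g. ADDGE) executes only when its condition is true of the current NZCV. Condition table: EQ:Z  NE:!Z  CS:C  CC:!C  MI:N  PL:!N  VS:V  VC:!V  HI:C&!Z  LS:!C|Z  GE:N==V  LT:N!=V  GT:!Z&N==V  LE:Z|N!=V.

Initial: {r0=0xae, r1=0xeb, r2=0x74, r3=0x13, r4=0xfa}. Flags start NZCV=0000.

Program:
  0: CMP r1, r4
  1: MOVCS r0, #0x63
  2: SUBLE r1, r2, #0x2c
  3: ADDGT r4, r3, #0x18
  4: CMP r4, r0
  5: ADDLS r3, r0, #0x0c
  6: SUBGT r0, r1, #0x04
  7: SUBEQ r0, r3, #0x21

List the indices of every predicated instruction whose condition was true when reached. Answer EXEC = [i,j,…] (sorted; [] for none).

EXEC = [2,6]

0: ✓ CMP  NZCV=1000
1: · MOVCS
2: ✓ SUBLE  r1←0x48
3: · ADDGT
4: ✓ CMP  NZCV=0010
5: · ADDLS
6: ✓ SUBGT  r0←0x44
7: · SUBEQ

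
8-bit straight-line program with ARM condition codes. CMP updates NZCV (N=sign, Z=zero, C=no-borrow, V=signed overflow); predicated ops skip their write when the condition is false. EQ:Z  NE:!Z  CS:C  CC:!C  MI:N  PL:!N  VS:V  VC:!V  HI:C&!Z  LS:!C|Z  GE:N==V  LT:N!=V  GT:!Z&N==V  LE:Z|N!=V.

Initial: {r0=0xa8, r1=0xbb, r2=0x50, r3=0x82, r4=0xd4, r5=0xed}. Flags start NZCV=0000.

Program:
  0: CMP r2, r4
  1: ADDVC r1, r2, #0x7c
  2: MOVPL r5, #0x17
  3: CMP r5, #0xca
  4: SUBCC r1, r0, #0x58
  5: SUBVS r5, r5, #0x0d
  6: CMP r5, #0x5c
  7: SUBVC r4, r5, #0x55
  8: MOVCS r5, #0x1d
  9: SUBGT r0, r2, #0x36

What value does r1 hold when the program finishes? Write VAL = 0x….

0: ✓ CMP  NZCV=0000
1: ✓ ADDVC  r1←0xcc
2: ✓ MOVPL  r5←0x17
3: ✓ CMP  NZCV=0000
4: ✓ SUBCC  r1←0x50
5: · SUBVS
6: ✓ CMP  NZCV=1000
7: ✓ SUBVC  r4←0xc2
8: · MOVCS
9: · SUBGT

VAL = 0x50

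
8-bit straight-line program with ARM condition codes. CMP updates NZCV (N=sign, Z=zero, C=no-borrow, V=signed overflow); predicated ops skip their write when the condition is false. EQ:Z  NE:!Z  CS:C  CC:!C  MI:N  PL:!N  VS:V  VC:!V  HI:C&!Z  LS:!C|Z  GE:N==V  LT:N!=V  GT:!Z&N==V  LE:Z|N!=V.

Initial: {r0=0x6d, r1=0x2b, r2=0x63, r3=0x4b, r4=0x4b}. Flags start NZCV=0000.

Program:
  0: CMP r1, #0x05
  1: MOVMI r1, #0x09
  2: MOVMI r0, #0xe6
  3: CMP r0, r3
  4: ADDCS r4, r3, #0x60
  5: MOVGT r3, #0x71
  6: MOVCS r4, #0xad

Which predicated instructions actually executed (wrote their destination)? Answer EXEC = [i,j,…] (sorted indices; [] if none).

0: ✓ CMP  NZCV=0010
1: · MOVMI
2: · MOVMI
3: ✓ CMP  NZCV=0010
4: ✓ ADDCS  r4←0xab
5: ✓ MOVGT  r3←0x71
6: ✓ MOVCS  r4←0xad

EXEC = [4,5,6]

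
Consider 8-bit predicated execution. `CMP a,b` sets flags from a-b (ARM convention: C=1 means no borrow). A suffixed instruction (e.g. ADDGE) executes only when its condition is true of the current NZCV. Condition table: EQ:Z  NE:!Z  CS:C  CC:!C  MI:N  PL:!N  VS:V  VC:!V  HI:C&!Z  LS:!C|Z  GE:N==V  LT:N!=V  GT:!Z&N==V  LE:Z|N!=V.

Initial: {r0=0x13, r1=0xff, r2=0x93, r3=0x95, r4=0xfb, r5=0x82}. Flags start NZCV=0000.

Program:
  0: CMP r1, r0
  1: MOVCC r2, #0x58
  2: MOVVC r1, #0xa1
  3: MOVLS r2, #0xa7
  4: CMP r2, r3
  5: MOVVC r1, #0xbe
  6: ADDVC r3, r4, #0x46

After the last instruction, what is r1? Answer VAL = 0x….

VAL = 0xbe

[0] flags=1010 → (cmp)
[1] flags=1010 CC?F → skip
[2] flags=1010 VC?T → r1=0xa1
[3] flags=1010 LS?F → skip
[4] flags=1000 → (cmp)
[5] flags=1000 VC?T → r1=0xbe
[6] flags=1000 VC?T → r3=0x41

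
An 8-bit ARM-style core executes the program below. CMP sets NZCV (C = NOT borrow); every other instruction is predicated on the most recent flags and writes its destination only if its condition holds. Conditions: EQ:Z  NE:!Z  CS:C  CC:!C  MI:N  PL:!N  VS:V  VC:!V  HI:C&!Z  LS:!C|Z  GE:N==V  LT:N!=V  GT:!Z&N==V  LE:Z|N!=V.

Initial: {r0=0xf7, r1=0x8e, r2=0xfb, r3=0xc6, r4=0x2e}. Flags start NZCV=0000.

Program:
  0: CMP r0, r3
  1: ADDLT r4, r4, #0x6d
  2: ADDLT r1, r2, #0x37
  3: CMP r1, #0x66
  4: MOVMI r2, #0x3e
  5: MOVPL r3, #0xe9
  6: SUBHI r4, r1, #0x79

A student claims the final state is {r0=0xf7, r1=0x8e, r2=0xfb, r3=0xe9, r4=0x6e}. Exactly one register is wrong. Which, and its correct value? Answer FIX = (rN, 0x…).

0: ✓ CMP  NZCV=0010
1: · ADDLT
2: · ADDLT
3: ✓ CMP  NZCV=0011
4: · MOVMI
5: ✓ MOVPL  r3←0xe9
6: ✓ SUBHI  r4←0x15

FIX = (r4, 0x15)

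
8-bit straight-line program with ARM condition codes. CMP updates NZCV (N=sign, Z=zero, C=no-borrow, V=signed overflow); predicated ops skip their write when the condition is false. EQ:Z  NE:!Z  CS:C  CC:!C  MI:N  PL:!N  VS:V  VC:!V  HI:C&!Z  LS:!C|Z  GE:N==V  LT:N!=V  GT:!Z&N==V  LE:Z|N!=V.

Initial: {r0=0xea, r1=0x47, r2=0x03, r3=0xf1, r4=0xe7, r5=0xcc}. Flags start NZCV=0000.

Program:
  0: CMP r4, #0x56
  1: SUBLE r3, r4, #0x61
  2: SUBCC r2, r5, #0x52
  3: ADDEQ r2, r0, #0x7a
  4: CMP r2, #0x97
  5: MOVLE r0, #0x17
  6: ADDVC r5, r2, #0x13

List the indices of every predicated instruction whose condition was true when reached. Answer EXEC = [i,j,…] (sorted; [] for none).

0: ✓ CMP  NZCV=1010
1: ✓ SUBLE  r3←0x86
2: · SUBCC
3: · ADDEQ
4: ✓ CMP  NZCV=0000
5: · MOVLE
6: ✓ ADDVC  r5←0x16

EXEC = [1,6]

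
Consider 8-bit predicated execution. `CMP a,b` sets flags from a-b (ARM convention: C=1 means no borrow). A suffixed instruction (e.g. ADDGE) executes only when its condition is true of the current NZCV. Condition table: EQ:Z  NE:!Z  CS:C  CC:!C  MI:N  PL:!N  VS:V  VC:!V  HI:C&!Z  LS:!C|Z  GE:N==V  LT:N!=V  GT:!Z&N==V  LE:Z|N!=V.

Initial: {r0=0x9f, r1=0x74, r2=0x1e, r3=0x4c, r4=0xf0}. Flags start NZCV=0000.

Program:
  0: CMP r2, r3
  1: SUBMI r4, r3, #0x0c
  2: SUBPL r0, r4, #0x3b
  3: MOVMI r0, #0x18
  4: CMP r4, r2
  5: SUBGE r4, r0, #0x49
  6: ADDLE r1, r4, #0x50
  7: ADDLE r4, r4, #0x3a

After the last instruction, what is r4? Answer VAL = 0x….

[0] flags=1000 → (cmp)
[1] flags=1000 MI?T → r4=0x40
[2] flags=1000 PL?F → skip
[3] flags=1000 MI?T → r0=0x18
[4] flags=0010 → (cmp)
[5] flags=0010 GE?T → r4=0xcf
[6] flags=0010 LE?F → skip
[7] flags=0010 LE?F → skip

VAL = 0xcf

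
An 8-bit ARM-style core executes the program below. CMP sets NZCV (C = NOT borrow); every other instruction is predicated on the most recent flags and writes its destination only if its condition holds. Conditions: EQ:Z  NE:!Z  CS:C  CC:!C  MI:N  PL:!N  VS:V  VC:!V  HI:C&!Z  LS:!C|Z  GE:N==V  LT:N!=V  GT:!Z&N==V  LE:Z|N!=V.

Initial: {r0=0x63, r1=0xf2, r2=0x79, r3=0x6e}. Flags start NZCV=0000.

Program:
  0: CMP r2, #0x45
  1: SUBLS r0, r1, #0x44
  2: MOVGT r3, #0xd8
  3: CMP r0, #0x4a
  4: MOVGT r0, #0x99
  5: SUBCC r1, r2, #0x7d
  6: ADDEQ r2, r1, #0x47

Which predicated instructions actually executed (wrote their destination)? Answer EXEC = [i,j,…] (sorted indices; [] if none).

[0] flags=0010 → (cmp)
[1] flags=0010 LS?F → skip
[2] flags=0010 GT?T → r3=0xd8
[3] flags=0010 → (cmp)
[4] flags=0010 GT?T → r0=0x99
[5] flags=0010 CC?F → skip
[6] flags=0010 EQ?F → skip

EXEC = [2,4]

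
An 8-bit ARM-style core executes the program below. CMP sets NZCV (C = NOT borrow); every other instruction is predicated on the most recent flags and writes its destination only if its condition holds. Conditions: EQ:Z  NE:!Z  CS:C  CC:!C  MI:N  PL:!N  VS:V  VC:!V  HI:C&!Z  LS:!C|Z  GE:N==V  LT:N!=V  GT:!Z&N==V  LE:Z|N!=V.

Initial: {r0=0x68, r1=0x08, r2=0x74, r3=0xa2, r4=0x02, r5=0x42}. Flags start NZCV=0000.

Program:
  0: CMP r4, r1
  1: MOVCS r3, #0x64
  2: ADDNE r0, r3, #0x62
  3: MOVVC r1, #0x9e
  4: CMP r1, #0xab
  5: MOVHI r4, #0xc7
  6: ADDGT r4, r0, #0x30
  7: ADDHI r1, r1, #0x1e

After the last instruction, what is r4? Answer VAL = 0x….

[0] flags=1000 → (cmp)
[1] flags=1000 CS?F → skip
[2] flags=1000 NE?T → r0=0x04
[3] flags=1000 VC?T → r1=0x9e
[4] flags=1000 → (cmp)
[5] flags=1000 HI?F → skip
[6] flags=1000 GT?F → skip
[7] flags=1000 HI?F → skip

VAL = 0x02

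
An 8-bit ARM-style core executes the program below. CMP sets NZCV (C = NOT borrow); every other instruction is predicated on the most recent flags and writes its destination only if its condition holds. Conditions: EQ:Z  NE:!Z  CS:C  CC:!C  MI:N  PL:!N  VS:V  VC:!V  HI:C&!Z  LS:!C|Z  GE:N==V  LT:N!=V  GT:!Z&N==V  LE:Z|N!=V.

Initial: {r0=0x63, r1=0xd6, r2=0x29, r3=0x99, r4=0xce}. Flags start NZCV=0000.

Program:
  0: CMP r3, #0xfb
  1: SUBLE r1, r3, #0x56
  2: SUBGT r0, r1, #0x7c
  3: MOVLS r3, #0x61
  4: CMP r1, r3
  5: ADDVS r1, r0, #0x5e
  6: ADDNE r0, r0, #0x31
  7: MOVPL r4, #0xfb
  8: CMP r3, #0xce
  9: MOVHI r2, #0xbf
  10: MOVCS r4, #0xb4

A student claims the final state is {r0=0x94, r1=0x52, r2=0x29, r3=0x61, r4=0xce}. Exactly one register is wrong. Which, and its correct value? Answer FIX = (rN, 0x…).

[0] flags=1000 → (cmp)
[1] flags=1000 LE?T → r1=0x43
[2] flags=1000 GT?F → skip
[3] flags=1000 LS?T → r3=0x61
[4] flags=1000 → (cmp)
[5] flags=1000 VS?F → skip
[6] flags=1000 NE?T → r0=0x94
[7] flags=1000 PL?F → skip
[8] flags=1001 → (cmp)
[9] flags=1001 HI?F → skip
[10] flags=1001 CS?F → skip

FIX = (r1, 0x43)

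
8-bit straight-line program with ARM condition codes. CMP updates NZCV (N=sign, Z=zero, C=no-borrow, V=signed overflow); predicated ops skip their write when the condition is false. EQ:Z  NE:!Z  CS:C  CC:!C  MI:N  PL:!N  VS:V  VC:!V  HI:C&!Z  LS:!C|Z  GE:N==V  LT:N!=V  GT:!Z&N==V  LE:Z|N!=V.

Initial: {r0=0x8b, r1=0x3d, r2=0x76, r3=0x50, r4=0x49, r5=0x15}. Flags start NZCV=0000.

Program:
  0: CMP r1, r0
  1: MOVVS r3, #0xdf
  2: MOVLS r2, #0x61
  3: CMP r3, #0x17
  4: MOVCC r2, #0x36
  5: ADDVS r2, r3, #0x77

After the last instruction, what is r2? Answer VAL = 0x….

VAL = 0x61

0: ✓ CMP  NZCV=1001
1: ✓ MOVVS  r3←0xdf
2: ✓ MOVLS  r2←0x61
3: ✓ CMP  NZCV=1010
4: · MOVCC
5: · ADDVS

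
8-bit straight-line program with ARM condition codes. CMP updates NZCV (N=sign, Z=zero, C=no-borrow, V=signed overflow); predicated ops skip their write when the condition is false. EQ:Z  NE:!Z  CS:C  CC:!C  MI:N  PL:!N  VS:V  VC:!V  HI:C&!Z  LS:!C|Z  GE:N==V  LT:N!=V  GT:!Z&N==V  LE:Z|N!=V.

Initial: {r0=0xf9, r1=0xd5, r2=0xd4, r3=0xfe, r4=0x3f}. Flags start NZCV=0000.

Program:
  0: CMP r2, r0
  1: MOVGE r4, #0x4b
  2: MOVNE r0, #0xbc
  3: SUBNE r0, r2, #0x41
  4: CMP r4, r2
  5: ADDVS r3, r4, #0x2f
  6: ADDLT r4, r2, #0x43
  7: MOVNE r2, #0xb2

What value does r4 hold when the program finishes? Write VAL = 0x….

0: ✓ CMP  NZCV=1000
1: · MOVGE
2: ✓ MOVNE  r0←0xbc
3: ✓ SUBNE  r0←0x93
4: ✓ CMP  NZCV=0000
5: · ADDVS
6: · ADDLT
7: ✓ MOVNE  r2←0xb2

VAL = 0x3f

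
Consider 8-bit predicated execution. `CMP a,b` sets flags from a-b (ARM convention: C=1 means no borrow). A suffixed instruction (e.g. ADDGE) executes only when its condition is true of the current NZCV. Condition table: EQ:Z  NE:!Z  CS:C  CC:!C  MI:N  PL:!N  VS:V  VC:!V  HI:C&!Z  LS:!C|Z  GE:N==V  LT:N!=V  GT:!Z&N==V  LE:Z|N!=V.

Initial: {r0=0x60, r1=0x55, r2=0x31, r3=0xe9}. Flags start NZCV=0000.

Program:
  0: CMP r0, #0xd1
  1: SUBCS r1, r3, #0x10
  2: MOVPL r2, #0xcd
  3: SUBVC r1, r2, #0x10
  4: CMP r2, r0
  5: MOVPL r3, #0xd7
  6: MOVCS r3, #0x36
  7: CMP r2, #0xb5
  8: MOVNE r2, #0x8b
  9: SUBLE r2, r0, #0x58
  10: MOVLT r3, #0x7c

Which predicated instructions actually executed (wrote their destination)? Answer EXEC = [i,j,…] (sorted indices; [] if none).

0: ✓ CMP  NZCV=1001
1: · SUBCS
2: · MOVPL
3: · SUBVC
4: ✓ CMP  NZCV=1000
5: · MOVPL
6: · MOVCS
7: ✓ CMP  NZCV=0000
8: ✓ MOVNE  r2←0x8b
9: · SUBLE
10: · MOVLT

EXEC = [8]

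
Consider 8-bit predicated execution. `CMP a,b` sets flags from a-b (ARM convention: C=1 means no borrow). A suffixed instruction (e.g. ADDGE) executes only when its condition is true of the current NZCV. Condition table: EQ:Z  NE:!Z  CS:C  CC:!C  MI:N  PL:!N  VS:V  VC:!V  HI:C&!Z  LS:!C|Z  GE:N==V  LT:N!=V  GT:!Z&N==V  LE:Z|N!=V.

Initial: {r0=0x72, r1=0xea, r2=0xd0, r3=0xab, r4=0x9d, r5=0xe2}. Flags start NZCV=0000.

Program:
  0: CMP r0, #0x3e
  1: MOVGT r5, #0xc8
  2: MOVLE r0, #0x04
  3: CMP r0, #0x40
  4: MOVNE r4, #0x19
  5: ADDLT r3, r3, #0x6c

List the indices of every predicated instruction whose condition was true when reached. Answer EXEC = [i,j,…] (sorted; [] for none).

EXEC = [1,4]

[0] flags=0010 → (cmp)
[1] flags=0010 GT?T → r5=0xc8
[2] flags=0010 LE?F → skip
[3] flags=0010 → (cmp)
[4] flags=0010 NE?T → r4=0x19
[5] flags=0010 LT?F → skip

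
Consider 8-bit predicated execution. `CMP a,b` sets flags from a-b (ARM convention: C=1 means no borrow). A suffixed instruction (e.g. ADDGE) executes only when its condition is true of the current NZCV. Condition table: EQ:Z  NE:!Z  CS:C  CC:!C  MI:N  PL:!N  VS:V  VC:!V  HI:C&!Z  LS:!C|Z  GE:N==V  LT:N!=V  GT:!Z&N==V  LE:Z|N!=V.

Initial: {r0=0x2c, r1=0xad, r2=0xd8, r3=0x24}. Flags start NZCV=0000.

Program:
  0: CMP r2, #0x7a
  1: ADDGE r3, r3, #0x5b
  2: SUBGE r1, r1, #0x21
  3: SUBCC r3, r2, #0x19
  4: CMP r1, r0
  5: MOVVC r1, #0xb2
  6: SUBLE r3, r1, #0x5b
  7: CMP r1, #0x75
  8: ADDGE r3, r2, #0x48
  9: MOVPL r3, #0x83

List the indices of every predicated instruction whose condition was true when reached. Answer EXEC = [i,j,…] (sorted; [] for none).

[0] flags=0011 → (cmp)
[1] flags=0011 GE?F → skip
[2] flags=0011 GE?F → skip
[3] flags=0011 CC?F → skip
[4] flags=1010 → (cmp)
[5] flags=1010 VC?T → r1=0xb2
[6] flags=1010 LE?T → r3=0x57
[7] flags=0011 → (cmp)
[8] flags=0011 GE?F → skip
[9] flags=0011 PL?T → r3=0x83

EXEC = [5,6,9]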